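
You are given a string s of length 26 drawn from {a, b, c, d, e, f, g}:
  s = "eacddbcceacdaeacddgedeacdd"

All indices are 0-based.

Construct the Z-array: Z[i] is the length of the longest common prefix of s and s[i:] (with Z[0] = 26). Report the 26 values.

Z[0]=26
i=1: i≥r, start 0; Z[1]=0
i=2: i≥r, start 0; Z[2]=0
i=3: i≥r, start 0; Z[3]=0
i=4: i≥r, start 0; Z[4]=0
i=5: i≥r, start 0; Z[5]=0
i=6: i≥r, start 0; Z[6]=0
i=7: i≥r, start 0; Z[7]=0
i=8: i≥r, start 0; Z[8]=4 scan→box=[8,12)
i=9: min(r-i=3, Z[1]=0)=0; Z[9]=0
i=10: min(r-i=2, Z[2]=0)=0; Z[10]=0
i=11: min(r-i=1, Z[3]=0)=0; Z[11]=0
i=12: i≥r, start 0; Z[12]=0
i=13: i≥r, start 0; Z[13]=5 scan→box=[13,18)
i=14: min(r-i=4, Z[1]=0)=0; Z[14]=0
i=15: min(r-i=3, Z[2]=0)=0; Z[15]=0
i=16: min(r-i=2, Z[3]=0)=0; Z[16]=0
i=17: min(r-i=1, Z[4]=0)=0; Z[17]=0
i=18: i≥r, start 0; Z[18]=0
i=19: i≥r, start 0; Z[19]=1 scan→box=[19,20)
i=20: i≥r, start 0; Z[20]=0
i=21: i≥r, start 0; Z[21]=5 scan→box=[21,26)
i=22: min(r-i=4, Z[1]=0)=0; Z[22]=0
i=23: min(r-i=3, Z[2]=0)=0; Z[23]=0
i=24: min(r-i=2, Z[3]=0)=0; Z[24]=0
i=25: min(r-i=1, Z[4]=0)=0; Z[25]=0

[26, 0, 0, 0, 0, 0, 0, 0, 4, 0, 0, 0, 0, 5, 0, 0, 0, 0, 0, 1, 0, 5, 0, 0, 0, 0]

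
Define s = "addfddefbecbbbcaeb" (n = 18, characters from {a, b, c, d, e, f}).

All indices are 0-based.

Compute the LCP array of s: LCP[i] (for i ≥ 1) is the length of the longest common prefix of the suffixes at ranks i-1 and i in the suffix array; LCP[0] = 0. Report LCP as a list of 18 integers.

rank | idx | suffix
   0 |   0 | addfddefbecbbbcaeb
   1 |  15 | aeb
   2 |  17 | b
   3 |  11 | bbbcaeb
   4 |  12 | bbcaeb
   5 |  13 | bcaeb
   6 |   8 | becbbbcaeb
   7 |  14 | caeb
   8 |  10 | cbbbcaeb
   9 |   4 | ddefbecbbbcaeb
  10 |   1 | ddfddefbecbbbcaeb
  11 |   5 | defbecbbbcaeb
  12 |   2 | dfddefbecbbbcaeb
  13 |  16 | eb
  14 |   9 | ecbbbcaeb
  15 |   6 | efbecbbbcaeb
  16 |   7 | fbecbbbcaeb
  17 |   3 | fddefbecbbbcaeb

SA = [0, 15, 17, 11, 12, 13, 8, 14, 10, 4, 1, 5, 2, 16, 9, 6, 7, 3]
rank  pair      lcp
   1  s[0:],s[15:]  1  'a'
   2  s[15:],s[17:]  0  ''
   3  s[17:],s[11:]  1  'b'
   4  s[11:],s[12:]  2  'bb'
   5  s[12:],s[13:]  1  'b'
   6  s[13:],s[8:]  1  'b'
   7  s[8:],s[14:]  0  ''
   8  s[14:],s[10:]  1  'c'
   9  s[10:],s[4:]  0  ''
  10  s[4:],s[1:]  2  'dd'
  11  s[1:],s[5:]  1  'd'
  12  s[5:],s[2:]  1  'd'
  13  s[2:],s[16:]  0  ''
  14  s[16:],s[9:]  1  'e'
  15  s[9:],s[6:]  1  'e'
  16  s[6:],s[7:]  0  ''
  17  s[7:],s[3:]  1  'f'

[0, 1, 0, 1, 2, 1, 1, 0, 1, 0, 2, 1, 1, 0, 1, 1, 0, 1]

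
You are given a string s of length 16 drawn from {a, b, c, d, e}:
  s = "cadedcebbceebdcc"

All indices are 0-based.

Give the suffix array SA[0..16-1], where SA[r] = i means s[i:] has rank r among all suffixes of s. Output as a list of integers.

[1, 7, 8, 12, 15, 0, 14, 5, 9, 13, 4, 2, 6, 11, 3, 10]

rank | idx | suffix
   0 |   1 | adedcebbceebdcc
   1 |   7 | bbceebdcc
   2 |   8 | bceebdcc
   3 |  12 | bdcc
   4 |  15 | c
   5 |   0 | cadedcebbceebdcc
   6 |  14 | cc
   7 |   5 | cebbceebdcc
   8 |   9 | ceebdcc
   9 |  13 | dcc
  10 |   4 | dcebbceebdcc
  11 |   2 | dedcebbceebdcc
  12 |   6 | ebbceebdcc
  13 |  11 | ebdcc
  14 |   3 | edcebbceebdcc
  15 |  10 | eebdcc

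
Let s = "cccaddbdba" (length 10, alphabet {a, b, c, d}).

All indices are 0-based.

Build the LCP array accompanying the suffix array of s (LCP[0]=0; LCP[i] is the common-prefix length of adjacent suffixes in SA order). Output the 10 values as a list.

[0, 1, 0, 1, 0, 1, 2, 0, 2, 1]

sorted suffixes:
  #0 SA[0]=9  'a'
  #1 SA[1]=3  'addbdba'
  #2 SA[2]=8  'ba'
  #3 SA[3]=6  'bdba'
  #4 SA[4]=2  'caddbdba'
  #5 SA[5]=1  'ccaddbdba'
  #6 SA[6]=0  'cccaddbdba'
  #7 SA[7]=7  'dba'
  #8 SA[8]=5  'dbdba'
  #9 SA[9]=4  'ddbdba'

SA = [9, 3, 8, 6, 2, 1, 0, 7, 5, 4]
i: (SA[i-1],SA[i]) lcp shared
  1: (9,3) 1 'a'
  2: (3,8) 0 ''
  3: (8,6) 1 'b'
  4: (6,2) 0 ''
  5: (2,1) 1 'c'
  6: (1,0) 2 'cc'
  7: (0,7) 0 ''
  8: (7,5) 2 'db'
  9: (5,4) 1 'd'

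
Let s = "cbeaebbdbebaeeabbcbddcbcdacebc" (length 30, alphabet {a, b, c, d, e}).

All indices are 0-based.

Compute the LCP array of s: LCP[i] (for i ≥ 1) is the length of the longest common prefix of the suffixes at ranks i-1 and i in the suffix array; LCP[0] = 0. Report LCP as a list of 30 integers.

rank→(start, suffix):
  0 → (14, 'abbcbddcbcdacebc')
  1 → (25, 'acebc')
  2 → (3, 'aebbdbebaeeabbcbddcbcdacebc')
  3 → (11, 'aeeabbcbddcbcdacebc')
  4 → (10, 'baeeabbcbddcbcdacebc')
  5 → (15, 'bbcbddcbcdacebc')
  6 → (5, 'bbdbebaeeabbcbddcbcdacebc')
  7 → (28, 'bc')
  8 → (16, 'bcbddcbcdacebc')
  9 → (22, 'bcdacebc')
  10 → (6, 'bdbebaeeabbcbddcbcdacebc')
  11 → (18, 'bddcbcdacebc')
  12 → (1, 'beaebbdbebaeeabbcbddcbcdacebc')
  13 → (8, 'bebaeeabbcbddcbcdacebc')
  14 → (29, 'c')
  15 → (21, 'cbcdacebc')
  16 → (17, 'cbddcbcdacebc')
  17 → (0, 'cbeaebbdbebaeeabbcbddcbcdacebc')
  18 → (23, 'cdacebc')
  19 → (26, 'cebc')
  20 → (24, 'dacebc')
  21 → (7, 'dbebaeeabbcbddcbcdacebc')
  22 → (20, 'dcbcdacebc')
  23 → (19, 'ddcbcdacebc')
  24 → (13, 'eabbcbddcbcdacebc')
  25 → (2, 'eaebbdbebaeeabbcbddcbcdacebc')
  26 → (9, 'ebaeeabbcbddcbcdacebc')
  27 → (4, 'ebbdbebaeeabbcbddcbcdacebc')
  28 → (27, 'ebc')
  29 → (12, 'eeabbcbddcbcdacebc')

SA = [14, 25, 3, 11, 10, 15, 5, 28, 16, 22, 6, 18, 1, 8, 29, 21, 17, 0, 23, 26, 24, 7, 20, 19, 13, 2, 9, 4, 27, 12]
rank  pair      lcp
   1  s[14:],s[25:]  1  'a'
   2  s[25:],s[3:]  1  'a'
   3  s[3:],s[11:]  2  'ae'
   4  s[11:],s[10:]  0  ''
   5  s[10:],s[15:]  1  'b'
   6  s[15:],s[5:]  2  'bb'
   7  s[5:],s[28:]  1  'b'
   8  s[28:],s[16:]  2  'bc'
   9  s[16:],s[22:]  2  'bc'
  10  s[22:],s[6:]  1  'b'
  11  s[6:],s[18:]  2  'bd'
  12  s[18:],s[1:]  1  'b'
  13  s[1:],s[8:]  2  'be'
  14  s[8:],s[29:]  0  ''
  15  s[29:],s[21:]  1  'c'
  16  s[21:],s[17:]  2  'cb'
  17  s[17:],s[0:]  2  'cb'
  18  s[0:],s[23:]  1  'c'
  19  s[23:],s[26:]  1  'c'
  20  s[26:],s[24:]  0  ''
  21  s[24:],s[7:]  1  'd'
  22  s[7:],s[20:]  1  'd'
  23  s[20:],s[19:]  1  'd'
  24  s[19:],s[13:]  0  ''
  25  s[13:],s[2:]  2  'ea'
  26  s[2:],s[9:]  1  'e'
  27  s[9:],s[4:]  2  'eb'
  28  s[4:],s[27:]  2  'eb'
  29  s[27:],s[12:]  1  'e'

[0, 1, 1, 2, 0, 1, 2, 1, 2, 2, 1, 2, 1, 2, 0, 1, 2, 2, 1, 1, 0, 1, 1, 1, 0, 2, 1, 2, 2, 1]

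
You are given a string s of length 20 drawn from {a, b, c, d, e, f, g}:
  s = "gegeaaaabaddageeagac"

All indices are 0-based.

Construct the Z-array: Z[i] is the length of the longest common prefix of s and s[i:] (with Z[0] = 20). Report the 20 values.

[20, 0, 2, 0, 0, 0, 0, 0, 0, 0, 0, 0, 0, 2, 0, 0, 0, 1, 0, 0]

Z[0]=20
i=1: i≥r, start 0; Z[1]=0
i=2: i≥r, start 0; Z[2]=2 scan→box=[2,4)
i=3: min(r-i=1, Z[1]=0)=0; Z[3]=0
i=4: i≥r, start 0; Z[4]=0
i=5: i≥r, start 0; Z[5]=0
i=6: i≥r, start 0; Z[6]=0
i=7: i≥r, start 0; Z[7]=0
i=8: i≥r, start 0; Z[8]=0
i=9: i≥r, start 0; Z[9]=0
i=10: i≥r, start 0; Z[10]=0
i=11: i≥r, start 0; Z[11]=0
i=12: i≥r, start 0; Z[12]=0
i=13: i≥r, start 0; Z[13]=2 scan→box=[13,15)
i=14: min(r-i=1, Z[1]=0)=0; Z[14]=0
i=15: i≥r, start 0; Z[15]=0
i=16: i≥r, start 0; Z[16]=0
i=17: i≥r, start 0; Z[17]=1 scan→box=[17,18)
i=18: i≥r, start 0; Z[18]=0
i=19: i≥r, start 0; Z[19]=0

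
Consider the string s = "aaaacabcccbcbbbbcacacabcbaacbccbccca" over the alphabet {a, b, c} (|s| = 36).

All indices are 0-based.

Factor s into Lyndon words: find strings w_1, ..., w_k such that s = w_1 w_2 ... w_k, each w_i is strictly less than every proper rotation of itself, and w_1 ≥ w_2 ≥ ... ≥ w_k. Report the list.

emit factor 1: 'aaaacabcccbcbbbbcacacabcbaacbccbccc' (i=0, period=35)
emit factor 2: 'a' (i=35, period=1)

["aaaacabcccbcbbbbcacacabcbaacbccbccc", "a"]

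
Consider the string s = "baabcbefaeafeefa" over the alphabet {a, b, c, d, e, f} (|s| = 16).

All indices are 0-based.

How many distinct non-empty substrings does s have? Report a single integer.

122

sorted suffixes:
  #0 SA[0]=15  'a'
  #1 SA[1]=1  'aabcbefaeafeefa'
  #2 SA[2]=2  'abcbefaeafeefa'
  #3 SA[3]=8  'aeafeefa'
  #4 SA[4]=10  'afeefa'
  #5 SA[5]=0  'baabcbefaeafeefa'
  #6 SA[6]=3  'bcbefaeafeefa'
  #7 SA[7]=5  'befaeafeefa'
  #8 SA[8]=4  'cbefaeafeefa'
  #9 SA[9]=9  'eafeefa'
  #10 SA[10]=12  'eefa'
  #11 SA[11]=13  'efa'
  #12 SA[12]=6  'efaeafeefa'
  #13 SA[13]=14  'fa'
  #14 SA[14]=7  'faeafeefa'
  #15 SA[15]=11  'feefa'

SA = [15, 1, 2, 8, 10, 0, 3, 5, 4, 9, 12, 13, 6, 14, 7, 11]
i: (SA[i-1],SA[i]) lcp shared
  1: (15,1) 1 'a'
  2: (1,2) 1 'a'
  3: (2,8) 1 'a'
  4: (8,10) 1 'a'
  5: (10,0) 0 ''
  6: (0,3) 1 'b'
  7: (3,5) 1 'b'
  8: (5,4) 0 ''
  9: (4,9) 0 ''
  10: (9,12) 1 'e'
  11: (12,13) 1 'e'
  12: (13,6) 3 'efa'
  13: (6,14) 0 ''
  14: (14,7) 2 'fa'
  15: (7,11) 1 'f'

n(n+1)/2 = 16·17/2 = 136
Σ LCP = 0 + 1 + 1 + 1 + 1 + 0 + 1 + 1 + 0 + 0 + 1 + 1 + 3 + 0 + 2 + 1 = 14
distinct = 136 − 14 = 122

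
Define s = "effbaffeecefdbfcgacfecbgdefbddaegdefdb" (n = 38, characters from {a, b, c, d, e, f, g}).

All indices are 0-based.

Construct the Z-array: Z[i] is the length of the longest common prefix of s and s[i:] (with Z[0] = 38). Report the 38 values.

[38, 0, 0, 0, 0, 0, 0, 1, 1, 0, 2, 0, 0, 0, 0, 0, 0, 0, 0, 0, 1, 0, 0, 0, 0, 2, 0, 0, 0, 0, 0, 1, 0, 0, 2, 0, 0, 0]

Z[0]=38
i=1: fresh scan; Z[1]=0
i=2: fresh scan; Z[2]=0
i=3: fresh scan; Z[3]=0
i=4: fresh scan; Z[4]=0
i=5: fresh scan; Z[5]=0
i=6: fresh scan; Z[6]=0
i=7: fresh scan; Z[7]=1 scan→box=[7,8)
i=8: fresh scan; Z[8]=1 scan→box=[8,9)
i=9: fresh scan; Z[9]=0
i=10: fresh scan; Z[10]=2 scan→box=[10,12)
i=11: min(r-i=1, Z[1]=0)=0; Z[11]=0
i=12: fresh scan; Z[12]=0
i=13: fresh scan; Z[13]=0
i=14: fresh scan; Z[14]=0
i=15: fresh scan; Z[15]=0
i=16: fresh scan; Z[16]=0
i=17: fresh scan; Z[17]=0
i=18: fresh scan; Z[18]=0
i=19: fresh scan; Z[19]=0
i=20: fresh scan; Z[20]=1 scan→box=[20,21)
i=21: fresh scan; Z[21]=0
i=22: fresh scan; Z[22]=0
i=23: fresh scan; Z[23]=0
i=24: fresh scan; Z[24]=0
i=25: fresh scan; Z[25]=2 scan→box=[25,27)
i=26: min(r-i=1, Z[1]=0)=0; Z[26]=0
i=27: fresh scan; Z[27]=0
i=28: fresh scan; Z[28]=0
i=29: fresh scan; Z[29]=0
i=30: fresh scan; Z[30]=0
i=31: fresh scan; Z[31]=1 scan→box=[31,32)
i=32: fresh scan; Z[32]=0
i=33: fresh scan; Z[33]=0
i=34: fresh scan; Z[34]=2 scan→box=[34,36)
i=35: min(r-i=1, Z[1]=0)=0; Z[35]=0
i=36: fresh scan; Z[36]=0
i=37: fresh scan; Z[37]=0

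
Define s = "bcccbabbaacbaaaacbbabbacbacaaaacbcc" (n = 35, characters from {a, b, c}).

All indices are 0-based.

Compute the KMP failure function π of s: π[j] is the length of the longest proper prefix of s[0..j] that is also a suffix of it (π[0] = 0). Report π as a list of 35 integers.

π[0] = 0
j=1 s[j]='c': π[1]=0 (border '')
j=2 s[j]='c': π[2]=0 (border '')
j=3 s[j]='c': π[3]=0 (border '')
j=4 s[j]='b': π[4]=1 (border 'b')
j=5 s[j]='a': k: 1→0; π[5]=0 (border '')
j=6 s[j]='b': π[6]=1 (border 'b')
j=7 s[j]='b': k: 1→0; π[7]=1 (border 'b')
j=8 s[j]='a': k: 1→0; π[8]=0 (border '')
j=9 s[j]='a': π[9]=0 (border '')
j=10 s[j]='c': π[10]=0 (border '')
j=11 s[j]='b': π[11]=1 (border 'b')
j=12 s[j]='a': k: 1→0; π[12]=0 (border '')
j=13 s[j]='a': π[13]=0 (border '')
j=14 s[j]='a': π[14]=0 (border '')
j=15 s[j]='a': π[15]=0 (border '')
j=16 s[j]='c': π[16]=0 (border '')
j=17 s[j]='b': π[17]=1 (border 'b')
j=18 s[j]='b': k: 1→0; π[18]=1 (border 'b')
j=19 s[j]='a': k: 1→0; π[19]=0 (border '')
j=20 s[j]='b': π[20]=1 (border 'b')
j=21 s[j]='b': k: 1→0; π[21]=1 (border 'b')
j=22 s[j]='a': k: 1→0; π[22]=0 (border '')
j=23 s[j]='c': π[23]=0 (border '')
j=24 s[j]='b': π[24]=1 (border 'b')
j=25 s[j]='a': k: 1→0; π[25]=0 (border '')
j=26 s[j]='c': π[26]=0 (border '')
j=27 s[j]='a': π[27]=0 (border '')
j=28 s[j]='a': π[28]=0 (border '')
j=29 s[j]='a': π[29]=0 (border '')
j=30 s[j]='a': π[30]=0 (border '')
j=31 s[j]='c': π[31]=0 (border '')
j=32 s[j]='b': π[32]=1 (border 'b')
j=33 s[j]='c': π[33]=2 (border 'bc')
j=34 s[j]='c': π[34]=3 (border 'bcc')

[0, 0, 0, 0, 1, 0, 1, 1, 0, 0, 0, 1, 0, 0, 0, 0, 0, 1, 1, 0, 1, 1, 0, 0, 1, 0, 0, 0, 0, 0, 0, 0, 1, 2, 3]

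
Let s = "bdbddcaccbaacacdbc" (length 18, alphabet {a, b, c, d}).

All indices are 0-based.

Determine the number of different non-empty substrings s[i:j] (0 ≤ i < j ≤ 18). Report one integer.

rank→(start, suffix):
  0 → (10, 'aacacdbc')
  1 → (11, 'acacdbc')
  2 → (6, 'accbaacacdbc')
  3 → (13, 'acdbc')
  4 → (9, 'baacacdbc')
  5 → (16, 'bc')
  6 → (0, 'bdbddcaccbaacacdbc')
  7 → (2, 'bddcaccbaacacdbc')
  8 → (17, 'c')
  9 → (5, 'caccbaacacdbc')
  10 → (12, 'cacdbc')
  11 → (8, 'cbaacacdbc')
  12 → (7, 'ccbaacacdbc')
  13 → (14, 'cdbc')
  14 → (15, 'dbc')
  15 → (1, 'dbddcaccbaacacdbc')
  16 → (4, 'dcaccbaacacdbc')
  17 → (3, 'ddcaccbaacacdbc')

SA = [10, 11, 6, 13, 9, 16, 0, 2, 17, 5, 12, 8, 7, 14, 15, 1, 4, 3]
rank  pair      lcp
   1  s[10:],s[11:]  1  'a'
   2  s[11:],s[6:]  2  'ac'
   3  s[6:],s[13:]  2  'ac'
   4  s[13:],s[9:]  0  ''
   5  s[9:],s[16:]  1  'b'
   6  s[16:],s[0:]  1  'b'
   7  s[0:],s[2:]  2  'bd'
   8  s[2:],s[17:]  0  ''
   9  s[17:],s[5:]  1  'c'
  10  s[5:],s[12:]  3  'cac'
  11  s[12:],s[8:]  1  'c'
  12  s[8:],s[7:]  1  'c'
  13  s[7:],s[14:]  1  'c'
  14  s[14:],s[15:]  0  ''
  15  s[15:],s[1:]  2  'db'
  16  s[1:],s[4:]  1  'd'
  17  s[4:],s[3:]  1  'd'

n(n+1)/2 = 18·19/2 = 171
Σ LCP = 0 + 1 + 2 + 2 + 0 + 1 + 1 + 2 + 0 + 1 + 3 + 1 + 1 + 1 + 0 + 2 + 1 + 1 = 20
distinct = 171 − 20 = 151

151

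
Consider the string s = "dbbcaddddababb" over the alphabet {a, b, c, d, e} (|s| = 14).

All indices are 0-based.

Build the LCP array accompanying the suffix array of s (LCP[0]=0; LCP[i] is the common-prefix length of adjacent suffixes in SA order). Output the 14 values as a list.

[0, 2, 1, 0, 1, 1, 2, 1, 0, 0, 1, 1, 2, 3]

rank | idx | suffix
   0 |   9 | ababb
   1 |  11 | abb
   2 |   4 | addddababb
   3 |  13 | b
   4 |  10 | babb
   5 |  12 | bb
   6 |   1 | bbcaddddababb
   7 |   2 | bcaddddababb
   8 |   3 | caddddababb
   9 |   8 | dababb
  10 |   0 | dbbcaddddababb
  11 |   7 | ddababb
  12 |   6 | dddababb
  13 |   5 | ddddababb

SA = [9, 11, 4, 13, 10, 12, 1, 2, 3, 8, 0, 7, 6, 5]
[i] adj suffixes → lcp
  [1] 9/11 → 2 ('ab')
  [2] 11/4 → 1 ('a')
  [3] 4/13 → 0 ('')
  [4] 13/10 → 1 ('b')
  [5] 10/12 → 1 ('b')
  [6] 12/1 → 2 ('bb')
  [7] 1/2 → 1 ('b')
  [8] 2/3 → 0 ('')
  [9] 3/8 → 0 ('')
  [10] 8/0 → 1 ('d')
  [11] 0/7 → 1 ('d')
  [12] 7/6 → 2 ('dd')
  [13] 6/5 → 3 ('ddd')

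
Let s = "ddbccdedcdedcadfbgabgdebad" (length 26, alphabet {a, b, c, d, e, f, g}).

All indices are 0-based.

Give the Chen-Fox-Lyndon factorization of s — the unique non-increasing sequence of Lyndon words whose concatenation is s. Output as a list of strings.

emit factor 1: 'd' (i=0, period=1)
emit factor 2: 'd' (i=1, period=1)
emit factor 3: 'bccdedcdedc' (i=2, period=11)
emit factor 4: 'adfbg' (i=13, period=5)
emit factor 5: 'abgdebad' (i=18, period=8)

["d", "d", "bccdedcdedc", "adfbg", "abgdebad"]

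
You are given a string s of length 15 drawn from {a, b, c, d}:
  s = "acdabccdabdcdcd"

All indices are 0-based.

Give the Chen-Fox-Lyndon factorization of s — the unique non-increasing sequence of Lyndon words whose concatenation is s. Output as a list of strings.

["acd", "abccdabdcdcd"]

emit factor 1: 'acd' (i=0, period=3)
emit factor 2: 'abccdabdcdcd' (i=3, period=12)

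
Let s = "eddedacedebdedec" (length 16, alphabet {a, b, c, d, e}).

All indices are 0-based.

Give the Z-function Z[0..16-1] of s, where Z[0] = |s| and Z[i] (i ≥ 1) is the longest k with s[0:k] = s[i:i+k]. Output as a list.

Z[0]=16
i=1: outside box; Z[1]=0
i=2: outside box; Z[2]=0
i=3: outside box; Z[3]=2 scan→box=[3,5)
i=4: min(r-i=1, Z[1]=0)=0; Z[4]=0
i=5: outside box; Z[5]=0
i=6: outside box; Z[6]=0
i=7: outside box; Z[7]=2 scan→box=[7,9)
i=8: min(r-i=1, Z[1]=0)=0; Z[8]=0
i=9: outside box; Z[9]=1 scan→box=[9,10)
i=10: outside box; Z[10]=0
i=11: outside box; Z[11]=0
i=12: outside box; Z[12]=2 scan→box=[12,14)
i=13: min(r-i=1, Z[1]=0)=0; Z[13]=0
i=14: outside box; Z[14]=1 scan→box=[14,15)
i=15: outside box; Z[15]=0

[16, 0, 0, 2, 0, 0, 0, 2, 0, 1, 0, 0, 2, 0, 1, 0]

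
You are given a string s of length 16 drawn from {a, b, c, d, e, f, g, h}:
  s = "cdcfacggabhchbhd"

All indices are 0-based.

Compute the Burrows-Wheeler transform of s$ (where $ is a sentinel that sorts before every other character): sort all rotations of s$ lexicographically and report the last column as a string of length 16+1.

dgfah$dahhccgccbb

rank  rotation           last
    0  $cdcfacggabhchbhd  d
    1  abhchbhd$cdcfacgg  g
    2  acggabhchbhd$cdcf  f
    3  bhchbhd$cdcfacgga  a
    4  bhd$cdcfacggabhch  h
    5  cdcfacggabhchbhd$  $
    6  cfacggabhchbhd$cd  d
    7  cggabhchbhd$cdcfa  a
    8  chbhd$cdcfacggabh  h
    9  d$cdcfacggabhchbh  h
   10  dcfacggabhchbhd$c  c
   11  facggabhchbhd$cdc  c
   12  gabhchbhd$cdcfacg  g
   13  ggabhchbhd$cdcfac  c
   14  hbhd$cdcfacggabhc  c
   15  hchbhd$cdcfacggab  b
   16  hd$cdcfacggabhchb  b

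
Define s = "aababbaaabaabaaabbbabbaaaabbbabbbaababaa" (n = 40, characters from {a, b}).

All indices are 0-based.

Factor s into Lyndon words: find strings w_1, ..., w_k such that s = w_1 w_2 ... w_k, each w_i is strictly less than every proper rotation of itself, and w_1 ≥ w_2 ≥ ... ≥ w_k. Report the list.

["aababb", "aaabaabaaabbbabb", "aaaabbbabbbaabab", "a", "a"]

emit factor 1: 'aababb' (i=0, period=6)
emit factor 2: 'aaabaabaaabbbabb' (i=6, period=16)
emit factor 3: 'aaaabbbabbbaabab' (i=22, period=16)
emit factor 4: 'a' (i=38, period=1)
emit factor 5: 'a' (i=39, period=1)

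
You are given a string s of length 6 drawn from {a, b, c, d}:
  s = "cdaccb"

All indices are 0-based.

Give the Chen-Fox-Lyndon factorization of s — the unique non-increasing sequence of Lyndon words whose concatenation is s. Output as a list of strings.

["cd", "accb"]

emit factor 1: 'cd' (i=0, period=2)
emit factor 2: 'accb' (i=2, period=4)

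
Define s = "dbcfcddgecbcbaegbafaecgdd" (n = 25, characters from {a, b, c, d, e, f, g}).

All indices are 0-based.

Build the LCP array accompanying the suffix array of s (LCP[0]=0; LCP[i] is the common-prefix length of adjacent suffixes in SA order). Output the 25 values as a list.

[0, 2, 1, 0, 2, 1, 2, 0, 2, 1, 1, 1, 0, 1, 1, 2, 1, 0, 2, 1, 0, 1, 0, 1, 1]

rank | idx | suffix
   0 |  19 | aecgdd
   1 |  13 | aegbafaecgdd
   2 |  17 | afaecgdd
   3 |  12 | baegbafaecgdd
   4 |  16 | bafaecgdd
   5 |  10 | bcbaegbafaecgdd
   6 |   1 | bcfcddgecbcbaegbafaecgdd
   7 |  11 | cbaegbafaecgdd
   8 |   9 | cbcbaegbafaecgdd
   9 |   4 | cddgecbcbaegbafaecgdd
  10 |   2 | cfcddgecbcbaegbafaecgdd
  11 |  21 | cgdd
  12 |  24 | d
  13 |   0 | dbcfcddgecbcbaegbafaecgdd
  14 |  23 | dd
  15 |   5 | ddgecbcbaegbafaecgdd
  16 |   6 | dgecbcbaegbafaecgdd
  17 |   8 | ecbcbaegbafaecgdd
  18 |  20 | ecgdd
  19 |  14 | egbafaecgdd
  20 |  18 | faecgdd
  21 |   3 | fcddgecbcbaegbafaecgdd
  22 |  15 | gbafaecgdd
  23 |  22 | gdd
  24 |   7 | gecbcbaegbafaecgdd

SA = [19, 13, 17, 12, 16, 10, 1, 11, 9, 4, 2, 21, 24, 0, 23, 5, 6, 8, 20, 14, 18, 3, 15, 22, 7]
i: (SA[i-1],SA[i]) lcp shared
  1: (19,13) 2 'ae'
  2: (13,17) 1 'a'
  3: (17,12) 0 ''
  4: (12,16) 2 'ba'
  5: (16,10) 1 'b'
  6: (10,1) 2 'bc'
  7: (1,11) 0 ''
  8: (11,9) 2 'cb'
  9: (9,4) 1 'c'
  10: (4,2) 1 'c'
  11: (2,21) 1 'c'
  12: (21,24) 0 ''
  13: (24,0) 1 'd'
  14: (0,23) 1 'd'
  15: (23,5) 2 'dd'
  16: (5,6) 1 'd'
  17: (6,8) 0 ''
  18: (8,20) 2 'ec'
  19: (20,14) 1 'e'
  20: (14,18) 0 ''
  21: (18,3) 1 'f'
  22: (3,15) 0 ''
  23: (15,22) 1 'g'
  24: (22,7) 1 'g'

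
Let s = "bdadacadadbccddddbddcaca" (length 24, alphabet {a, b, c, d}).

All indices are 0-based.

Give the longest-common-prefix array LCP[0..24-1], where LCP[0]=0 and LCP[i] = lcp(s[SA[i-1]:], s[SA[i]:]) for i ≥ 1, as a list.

rank | idx | suffix
   0 |  23 | a
   1 |  21 | aca
   2 |   4 | acadadbccddddbddcaca
   3 |   2 | adacadadbccddddbddcaca
   4 |   6 | adadbccddddbddcaca
   5 |   8 | adbccddddbddcaca
   6 |  10 | bccddddbddcaca
   7 |   0 | bdadacadadbccddddbddcaca
   8 |  17 | bddcaca
   9 |  22 | ca
  10 |  20 | caca
  11 |   5 | cadadbccddddbddcaca
  12 |  11 | ccddddbddcaca
  13 |  12 | cddddbddcaca
  14 |   3 | dacadadbccddddbddcaca
  15 |   1 | dadacadadbccddddbddcaca
  16 |   7 | dadbccddddbddcaca
  17 |   9 | dbccddddbddcaca
  18 |  16 | dbddcaca
  19 |  19 | dcaca
  20 |  15 | ddbddcaca
  21 |  18 | ddcaca
  22 |  14 | dddbddcaca
  23 |  13 | ddddbddcaca

SA = [23, 21, 4, 2, 6, 8, 10, 0, 17, 22, 20, 5, 11, 12, 3, 1, 7, 9, 16, 19, 15, 18, 14, 13]
[i] adj suffixes → lcp
  [1] 23/21 → 1 ('a')
  [2] 21/4 → 3 ('aca')
  [3] 4/2 → 1 ('a')
  [4] 2/6 → 3 ('ada')
  [5] 6/8 → 2 ('ad')
  [6] 8/10 → 0 ('')
  [7] 10/0 → 1 ('b')
  [8] 0/17 → 2 ('bd')
  [9] 17/22 → 0 ('')
  [10] 22/20 → 2 ('ca')
  [11] 20/5 → 2 ('ca')
  [12] 5/11 → 1 ('c')
  [13] 11/12 → 1 ('c')
  [14] 12/3 → 0 ('')
  [15] 3/1 → 2 ('da')
  [16] 1/7 → 3 ('dad')
  [17] 7/9 → 1 ('d')
  [18] 9/16 → 2 ('db')
  [19] 16/19 → 1 ('d')
  [20] 19/15 → 1 ('d')
  [21] 15/18 → 2 ('dd')
  [22] 18/14 → 2 ('dd')
  [23] 14/13 → 3 ('ddd')

[0, 1, 3, 1, 3, 2, 0, 1, 2, 0, 2, 2, 1, 1, 0, 2, 3, 1, 2, 1, 1, 2, 2, 3]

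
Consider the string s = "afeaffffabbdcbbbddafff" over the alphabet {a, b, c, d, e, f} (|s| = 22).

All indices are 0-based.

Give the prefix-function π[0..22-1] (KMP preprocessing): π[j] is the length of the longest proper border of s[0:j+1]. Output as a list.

[0, 0, 0, 1, 2, 0, 0, 0, 1, 0, 0, 0, 0, 0, 0, 0, 0, 0, 1, 2, 0, 0]

π[0] = 0
j=1 s[j]='f': π[1]=0 (border '')
j=2 s[j]='e': π[2]=0 (border '')
j=3 s[j]='a': π[3]=1 (border 'a')
j=4 s[j]='f': π[4]=2 (border 'af')
j=5 s[j]='f': k: 2→0; π[5]=0 (border '')
j=6 s[j]='f': π[6]=0 (border '')
j=7 s[j]='f': π[7]=0 (border '')
j=8 s[j]='a': π[8]=1 (border 'a')
j=9 s[j]='b': k: 1→0; π[9]=0 (border '')
j=10 s[j]='b': π[10]=0 (border '')
j=11 s[j]='d': π[11]=0 (border '')
j=12 s[j]='c': π[12]=0 (border '')
j=13 s[j]='b': π[13]=0 (border '')
j=14 s[j]='b': π[14]=0 (border '')
j=15 s[j]='b': π[15]=0 (border '')
j=16 s[j]='d': π[16]=0 (border '')
j=17 s[j]='d': π[17]=0 (border '')
j=18 s[j]='a': π[18]=1 (border 'a')
j=19 s[j]='f': π[19]=2 (border 'af')
j=20 s[j]='f': k: 2→0; π[20]=0 (border '')
j=21 s[j]='f': π[21]=0 (border '')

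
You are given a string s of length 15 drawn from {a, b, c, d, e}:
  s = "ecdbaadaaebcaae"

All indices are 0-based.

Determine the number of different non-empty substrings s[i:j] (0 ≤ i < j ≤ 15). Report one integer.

sorted suffixes:
  #0 SA[0]=4  'aadaaebcaae'
  #1 SA[1]=12  'aae'
  #2 SA[2]=7  'aaebcaae'
  #3 SA[3]=5  'adaaebcaae'
  #4 SA[4]=13  'ae'
  #5 SA[5]=8  'aebcaae'
  #6 SA[6]=3  'baadaaebcaae'
  #7 SA[7]=10  'bcaae'
  #8 SA[8]=11  'caae'
  #9 SA[9]=1  'cdbaadaaebcaae'
  #10 SA[10]=6  'daaebcaae'
  #11 SA[11]=2  'dbaadaaebcaae'
  #12 SA[12]=14  'e'
  #13 SA[13]=9  'ebcaae'
  #14 SA[14]=0  'ecdbaadaaebcaae'

SA = [4, 12, 7, 5, 13, 8, 3, 10, 11, 1, 6, 2, 14, 9, 0]
i: (SA[i-1],SA[i]) lcp shared
  1: (4,12) 2 'aa'
  2: (12,7) 3 'aae'
  3: (7,5) 1 'a'
  4: (5,13) 1 'a'
  5: (13,8) 2 'ae'
  6: (8,3) 0 ''
  7: (3,10) 1 'b'
  8: (10,11) 0 ''
  9: (11,1) 1 'c'
  10: (1,6) 0 ''
  11: (6,2) 1 'd'
  12: (2,14) 0 ''
  13: (14,9) 1 'e'
  14: (9,0) 1 'e'

n(n+1)/2 = 15·16/2 = 120
Σ LCP = 0 + 2 + 3 + 1 + 1 + 2 + 0 + 1 + 0 + 1 + 0 + 1 + 0 + 1 + 1 = 14
distinct = 120 − 14 = 106

106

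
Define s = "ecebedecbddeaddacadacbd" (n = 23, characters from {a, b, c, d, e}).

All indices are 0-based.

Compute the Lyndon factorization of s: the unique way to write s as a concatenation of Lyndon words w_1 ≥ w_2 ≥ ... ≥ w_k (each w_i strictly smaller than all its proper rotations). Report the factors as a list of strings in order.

["e", "ce", "bedec", "bdde", "add", "acadacbd"]

emit factor 1: 'e' (i=0, period=1)
emit factor 2: 'ce' (i=1, period=2)
emit factor 3: 'bedec' (i=3, period=5)
emit factor 4: 'bdde' (i=8, period=4)
emit factor 5: 'add' (i=12, period=3)
emit factor 6: 'acadacbd' (i=15, period=8)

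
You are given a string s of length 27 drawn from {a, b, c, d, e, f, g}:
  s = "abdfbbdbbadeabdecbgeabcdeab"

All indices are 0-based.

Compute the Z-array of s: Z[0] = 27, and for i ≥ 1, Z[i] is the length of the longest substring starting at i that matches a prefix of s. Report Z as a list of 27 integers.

Z[0]=27
i=1: i≥r, start 0; Z[1]=0
i=2: i≥r, start 0; Z[2]=0
i=3: i≥r, start 0; Z[3]=0
i=4: i≥r, start 0; Z[4]=0
i=5: i≥r, start 0; Z[5]=0
i=6: i≥r, start 0; Z[6]=0
i=7: i≥r, start 0; Z[7]=0
i=8: i≥r, start 0; Z[8]=0
i=9: i≥r, start 0; Z[9]=1 scan→box=[9,10)
i=10: i≥r, start 0; Z[10]=0
i=11: i≥r, start 0; Z[11]=0
i=12: i≥r, start 0; Z[12]=3 scan→box=[12,15)
i=13: min(r-i=2, Z[1]=0)=0; Z[13]=0
i=14: min(r-i=1, Z[2]=0)=0; Z[14]=0
i=15: i≥r, start 0; Z[15]=0
i=16: i≥r, start 0; Z[16]=0
i=17: i≥r, start 0; Z[17]=0
i=18: i≥r, start 0; Z[18]=0
i=19: i≥r, start 0; Z[19]=0
i=20: i≥r, start 0; Z[20]=2 scan→box=[20,22)
i=21: min(r-i=1, Z[1]=0)=0; Z[21]=0
i=22: i≥r, start 0; Z[22]=0
i=23: i≥r, start 0; Z[23]=0
i=24: i≥r, start 0; Z[24]=0
i=25: i≥r, start 0; Z[25]=2 scan→box=[25,27)
i=26: min(r-i=1, Z[1]=0)=0; Z[26]=0

[27, 0, 0, 0, 0, 0, 0, 0, 0, 1, 0, 0, 3, 0, 0, 0, 0, 0, 0, 0, 2, 0, 0, 0, 0, 2, 0]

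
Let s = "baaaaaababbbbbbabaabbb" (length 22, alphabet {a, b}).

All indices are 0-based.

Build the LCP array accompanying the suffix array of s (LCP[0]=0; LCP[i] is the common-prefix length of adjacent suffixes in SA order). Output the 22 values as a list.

rank | idx | suffix
   0 |   1 | aaaaaababbbbbbabaabbb
   1 |   2 | aaaaababbbbbbabaabbb
   2 |   3 | aaaababbbbbbabaabbb
   3 |   4 | aaababbbbbbabaabbb
   4 |   5 | aababbbbbbabaabbb
   5 |  17 | aabbb
   6 |  15 | abaabbb
   7 |   6 | ababbbbbbabaabbb
   8 |  18 | abbb
   9 |   8 | abbbbbbabaabbb
  10 |  21 | b
  11 |   0 | baaaaaababbbbbbabaabbb
  12 |  16 | baabbb
  13 |  14 | babaabbb
  14 |   7 | babbbbbbabaabbb
  15 |  20 | bb
  16 |  13 | bbabaabbb
  17 |  19 | bbb
  18 |  12 | bbbabaabbb
  19 |  11 | bbbbabaabbb
  20 |  10 | bbbbbabaabbb
  21 |   9 | bbbbbbabaabbb

SA = [1, 2, 3, 4, 5, 17, 15, 6, 18, 8, 21, 0, 16, 14, 7, 20, 13, 19, 12, 11, 10, 9]
i: (SA[i-1],SA[i]) lcp shared
  1: (1,2) 5 'aaaaa'
  2: (2,3) 4 'aaaa'
  3: (3,4) 3 'aaa'
  4: (4,5) 2 'aa'
  5: (5,17) 3 'aab'
  6: (17,15) 1 'a'
  7: (15,6) 3 'aba'
  8: (6,18) 2 'ab'
  9: (18,8) 4 'abbb'
  10: (8,21) 0 ''
  11: (21,0) 1 'b'
  12: (0,16) 3 'baa'
  13: (16,14) 2 'ba'
  14: (14,7) 3 'bab'
  15: (7,20) 1 'b'
  16: (20,13) 2 'bb'
  17: (13,19) 2 'bb'
  18: (19,12) 3 'bbb'
  19: (12,11) 3 'bbb'
  20: (11,10) 4 'bbbb'
  21: (10,9) 5 'bbbbb'

[0, 5, 4, 3, 2, 3, 1, 3, 2, 4, 0, 1, 3, 2, 3, 1, 2, 2, 3, 3, 4, 5]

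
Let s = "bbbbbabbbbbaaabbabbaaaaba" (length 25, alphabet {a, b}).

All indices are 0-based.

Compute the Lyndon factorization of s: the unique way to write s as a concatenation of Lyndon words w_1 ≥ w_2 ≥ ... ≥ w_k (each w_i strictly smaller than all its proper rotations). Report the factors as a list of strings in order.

["b", "b", "b", "b", "b", "abbbbb", "aaabbabb", "aaaab", "a"]

emit factor 1: 'b' (i=0, period=1)
emit factor 2: 'b' (i=1, period=1)
emit factor 3: 'b' (i=2, period=1)
emit factor 4: 'b' (i=3, period=1)
emit factor 5: 'b' (i=4, period=1)
emit factor 6: 'abbbbb' (i=5, period=6)
emit factor 7: 'aaabbabb' (i=11, period=8)
emit factor 8: 'aaaab' (i=19, period=5)
emit factor 9: 'a' (i=24, period=1)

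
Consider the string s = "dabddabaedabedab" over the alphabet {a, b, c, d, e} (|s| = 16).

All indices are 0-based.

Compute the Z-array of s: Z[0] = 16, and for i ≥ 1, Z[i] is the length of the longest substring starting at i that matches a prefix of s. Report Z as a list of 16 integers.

[16, 0, 0, 1, 3, 0, 0, 0, 0, 3, 0, 0, 0, 3, 0, 0]

Z[0]=16
i=1: outside box; Z[1]=0
i=2: outside box; Z[2]=0
i=3: outside box; Z[3]=1 grow→box=[3,4)
i=4: outside box; Z[4]=3 grow→box=[4,7)
i=5: min(r-i=2, Z[1]=0)=0; Z[5]=0
i=6: min(r-i=1, Z[2]=0)=0; Z[6]=0
i=7: outside box; Z[7]=0
i=8: outside box; Z[8]=0
i=9: outside box; Z[9]=3 grow→box=[9,12)
i=10: min(r-i=2, Z[1]=0)=0; Z[10]=0
i=11: min(r-i=1, Z[2]=0)=0; Z[11]=0
i=12: outside box; Z[12]=0
i=13: outside box; Z[13]=3 grow→box=[13,16)
i=14: min(r-i=2, Z[1]=0)=0; Z[14]=0
i=15: min(r-i=1, Z[2]=0)=0; Z[15]=0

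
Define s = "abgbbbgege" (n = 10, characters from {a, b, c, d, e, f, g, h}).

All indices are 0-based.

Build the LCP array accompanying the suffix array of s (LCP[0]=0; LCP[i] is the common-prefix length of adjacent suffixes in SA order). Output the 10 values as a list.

[0, 0, 2, 1, 2, 0, 1, 0, 1, 2]

sorted suffixes:
  #0 SA[0]=0  'abgbbbgege'
  #1 SA[1]=3  'bbbgege'
  #2 SA[2]=4  'bbgege'
  #3 SA[3]=1  'bgbbbgege'
  #4 SA[4]=5  'bgege'
  #5 SA[5]=9  'e'
  #6 SA[6]=7  'ege'
  #7 SA[7]=2  'gbbbgege'
  #8 SA[8]=8  'ge'
  #9 SA[9]=6  'gege'

SA = [0, 3, 4, 1, 5, 9, 7, 2, 8, 6]
i: (SA[i-1],SA[i]) lcp shared
  1: (0,3) 0 ''
  2: (3,4) 2 'bb'
  3: (4,1) 1 'b'
  4: (1,5) 2 'bg'
  5: (5,9) 0 ''
  6: (9,7) 1 'e'
  7: (7,2) 0 ''
  8: (2,8) 1 'g'
  9: (8,6) 2 'ge'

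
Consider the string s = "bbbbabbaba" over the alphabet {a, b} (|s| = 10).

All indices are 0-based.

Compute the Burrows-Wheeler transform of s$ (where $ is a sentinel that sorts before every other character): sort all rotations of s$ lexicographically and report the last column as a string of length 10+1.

rank  rotation     last
    0  $bbbbabbaba  a
    1  a$bbbbabbab  b
    2  aba$bbbbabb  b
    3  abbaba$bbbb  b
    4  ba$bbbbabba  a
    5  baba$bbbbab  b
    6  babbaba$bbb  b
    7  bbaba$bbbba  a
    8  bbabbaba$bb  b
    9  bbbabbaba$b  b
   10  bbbbabbaba$  $

abbbabbabb$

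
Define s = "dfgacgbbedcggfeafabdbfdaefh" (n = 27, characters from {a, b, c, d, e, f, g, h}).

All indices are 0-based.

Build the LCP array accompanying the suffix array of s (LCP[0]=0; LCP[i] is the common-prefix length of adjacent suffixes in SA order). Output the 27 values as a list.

[0, 1, 1, 1, 0, 1, 1, 1, 0, 2, 0, 1, 1, 1, 0, 1, 1, 0, 1, 1, 1, 1, 0, 1, 1, 1, 0]

rank | idx | suffix
   0 |  17 | abdbfdaefh
   1 |   3 | acgbbedcggfeafabdbfdaefh
   2 |  23 | aefh
   3 |  15 | afabdbfdaefh
   4 |   6 | bbedcggfeafabdbfdaefh
   5 |  18 | bdbfdaefh
   6 |   7 | bedcggfeafabdbfdaefh
   7 |  20 | bfdaefh
   8 |   4 | cgbbedcggfeafabdbfdaefh
   9 |  10 | cggfeafabdbfdaefh
  10 |  22 | daefh
  11 |  19 | dbfdaefh
  12 |   9 | dcggfeafabdbfdaefh
  13 |   0 | dfgacgbbedcggfeafabdbfdaefh
  14 |  14 | eafabdbfdaefh
  15 |   8 | edcggfeafabdbfdaefh
  16 |  24 | efh
  17 |  16 | fabdbfdaefh
  18 |  21 | fdaefh
  19 |  13 | feafabdbfdaefh
  20 |   1 | fgacgbbedcggfeafabdbfdaefh
  21 |  25 | fh
  22 |   2 | gacgbbedcggfeafabdbfdaefh
  23 |   5 | gbbedcggfeafabdbfdaefh
  24 |  12 | gfeafabdbfdaefh
  25 |  11 | ggfeafabdbfdaefh
  26 |  26 | h

SA = [17, 3, 23, 15, 6, 18, 7, 20, 4, 10, 22, 19, 9, 0, 14, 8, 24, 16, 21, 13, 1, 25, 2, 5, 12, 11, 26]
rank  pair      lcp
   1  s[17:],s[3:]  1  'a'
   2  s[3:],s[23:]  1  'a'
   3  s[23:],s[15:]  1  'a'
   4  s[15:],s[6:]  0  ''
   5  s[6:],s[18:]  1  'b'
   6  s[18:],s[7:]  1  'b'
   7  s[7:],s[20:]  1  'b'
   8  s[20:],s[4:]  0  ''
   9  s[4:],s[10:]  2  'cg'
  10  s[10:],s[22:]  0  ''
  11  s[22:],s[19:]  1  'd'
  12  s[19:],s[9:]  1  'd'
  13  s[9:],s[0:]  1  'd'
  14  s[0:],s[14:]  0  ''
  15  s[14:],s[8:]  1  'e'
  16  s[8:],s[24:]  1  'e'
  17  s[24:],s[16:]  0  ''
  18  s[16:],s[21:]  1  'f'
  19  s[21:],s[13:]  1  'f'
  20  s[13:],s[1:]  1  'f'
  21  s[1:],s[25:]  1  'f'
  22  s[25:],s[2:]  0  ''
  23  s[2:],s[5:]  1  'g'
  24  s[5:],s[12:]  1  'g'
  25  s[12:],s[11:]  1  'g'
  26  s[11:],s[26:]  0  ''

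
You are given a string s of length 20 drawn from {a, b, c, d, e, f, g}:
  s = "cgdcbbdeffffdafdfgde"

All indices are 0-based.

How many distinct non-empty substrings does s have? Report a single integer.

191

rank→(start, suffix):
  0 → (13, 'afdfgde')
  1 → (4, 'bbdeffffdafdfgde')
  2 → (5, 'bdeffffdafdfgde')
  3 → (3, 'cbbdeffffdafdfgde')
  4 → (0, 'cgdcbbdeffffdafdfgde')
  5 → (12, 'dafdfgde')
  6 → (2, 'dcbbdeffffdafdfgde')
  7 → (18, 'de')
  8 → (6, 'deffffdafdfgde')
  9 → (15, 'dfgde')
  10 → (19, 'e')
  11 → (7, 'effffdafdfgde')
  12 → (11, 'fdafdfgde')
  13 → (14, 'fdfgde')
  14 → (10, 'ffdafdfgde')
  15 → (9, 'fffdafdfgde')
  16 → (8, 'ffffdafdfgde')
  17 → (16, 'fgde')
  18 → (1, 'gdcbbdeffffdafdfgde')
  19 → (17, 'gde')

SA = [13, 4, 5, 3, 0, 12, 2, 18, 6, 15, 19, 7, 11, 14, 10, 9, 8, 16, 1, 17]
i: (SA[i-1],SA[i]) lcp shared
  1: (13,4) 0 ''
  2: (4,5) 1 'b'
  3: (5,3) 0 ''
  4: (3,0) 1 'c'
  5: (0,12) 0 ''
  6: (12,2) 1 'd'
  7: (2,18) 1 'd'
  8: (18,6) 2 'de'
  9: (6,15) 1 'd'
  10: (15,19) 0 ''
  11: (19,7) 1 'e'
  12: (7,11) 0 ''
  13: (11,14) 2 'fd'
  14: (14,10) 1 'f'
  15: (10,9) 2 'ff'
  16: (9,8) 3 'fff'
  17: (8,16) 1 'f'
  18: (16,1) 0 ''
  19: (1,17) 2 'gd'

n(n+1)/2 = 20·21/2 = 210
Σ LCP = 0 + 0 + 1 + 0 + 1 + 0 + 1 + 1 + 2 + 1 + 0 + 1 + 0 + 2 + 1 + 2 + 3 + 1 + 0 + 2 = 19
distinct = 210 − 19 = 191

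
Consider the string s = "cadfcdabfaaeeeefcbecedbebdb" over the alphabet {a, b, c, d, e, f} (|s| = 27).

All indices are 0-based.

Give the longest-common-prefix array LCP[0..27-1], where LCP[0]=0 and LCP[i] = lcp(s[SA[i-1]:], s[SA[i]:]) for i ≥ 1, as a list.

[0, 1, 1, 1, 0, 1, 1, 2, 1, 0, 1, 1, 1, 0, 1, 2, 1, 0, 1, 1, 1, 3, 2, 1, 0, 1, 2]

rank | idx | suffix
   0 |   9 | aaeeeefcbecedbebdb
   1 |   6 | abfaaeeeefcbecedbebdb
   2 |   1 | adfcdabfaaeeeefcbecedbebdb
   3 |  10 | aeeeefcbecedbebdb
   4 |  26 | b
   5 |  24 | bdb
   6 |  22 | bebdb
   7 |  17 | becedbebdb
   8 |   7 | bfaaeeeefcbecedbebdb
   9 |   0 | cadfcdabfaaeeeefcbecedbebdb
  10 |  16 | cbecedbebdb
  11 |   4 | cdabfaaeeeefcbecedbebdb
  12 |  19 | cedbebdb
  13 |   5 | dabfaaeeeefcbecedbebdb
  14 |  25 | db
  15 |  21 | dbebdb
  16 |   2 | dfcdabfaaeeeefcbecedbebdb
  17 |  23 | ebdb
  18 |  18 | ecedbebdb
  19 |  20 | edbebdb
  20 |  11 | eeeefcbecedbebdb
  21 |  12 | eeefcbecedbebdb
  22 |  13 | eefcbecedbebdb
  23 |  14 | efcbecedbebdb
  24 |   8 | faaeeeefcbecedbebdb
  25 |  15 | fcbecedbebdb
  26 |   3 | fcdabfaaeeeefcbecedbebdb

SA = [9, 6, 1, 10, 26, 24, 22, 17, 7, 0, 16, 4, 19, 5, 25, 21, 2, 23, 18, 20, 11, 12, 13, 14, 8, 15, 3]
rank  pair      lcp
   1  s[9:],s[6:]  1  'a'
   2  s[6:],s[1:]  1  'a'
   3  s[1:],s[10:]  1  'a'
   4  s[10:],s[26:]  0  ''
   5  s[26:],s[24:]  1  'b'
   6  s[24:],s[22:]  1  'b'
   7  s[22:],s[17:]  2  'be'
   8  s[17:],s[7:]  1  'b'
   9  s[7:],s[0:]  0  ''
  10  s[0:],s[16:]  1  'c'
  11  s[16:],s[4:]  1  'c'
  12  s[4:],s[19:]  1  'c'
  13  s[19:],s[5:]  0  ''
  14  s[5:],s[25:]  1  'd'
  15  s[25:],s[21:]  2  'db'
  16  s[21:],s[2:]  1  'd'
  17  s[2:],s[23:]  0  ''
  18  s[23:],s[18:]  1  'e'
  19  s[18:],s[20:]  1  'e'
  20  s[20:],s[11:]  1  'e'
  21  s[11:],s[12:]  3  'eee'
  22  s[12:],s[13:]  2  'ee'
  23  s[13:],s[14:]  1  'e'
  24  s[14:],s[8:]  0  ''
  25  s[8:],s[15:]  1  'f'
  26  s[15:],s[3:]  2  'fc'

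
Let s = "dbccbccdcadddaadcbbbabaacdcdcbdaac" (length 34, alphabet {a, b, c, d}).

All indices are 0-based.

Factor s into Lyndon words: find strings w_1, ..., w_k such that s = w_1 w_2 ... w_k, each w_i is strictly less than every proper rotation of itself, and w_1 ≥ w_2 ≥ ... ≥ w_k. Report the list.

["d", "bccbccdc", "addd", "aadcbbbab", "aacdcdcbd", "aac"]

emit factor 1: 'd' (i=0, period=1)
emit factor 2: 'bccbccdc' (i=1, period=8)
emit factor 3: 'addd' (i=9, period=4)
emit factor 4: 'aadcbbbab' (i=13, period=9)
emit factor 5: 'aacdcdcbd' (i=22, period=9)
emit factor 6: 'aac' (i=31, period=3)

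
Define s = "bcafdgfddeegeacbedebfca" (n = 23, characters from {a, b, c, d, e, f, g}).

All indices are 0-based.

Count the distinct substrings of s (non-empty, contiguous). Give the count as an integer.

257

rank→(start, suffix):
  0 → (22, 'a')
  1 → (13, 'acbedebfca')
  2 → (2, 'afdgfddeegeacbedebfca')
  3 → (0, 'bcafdgfddeegeacbedebfca')
  4 → (15, 'bedebfca')
  5 → (19, 'bfca')
  6 → (21, 'ca')
  7 → (1, 'cafdgfddeegeacbedebfca')
  8 → (14, 'cbedebfca')
  9 → (7, 'ddeegeacbedebfca')
  10 → (17, 'debfca')
  11 → (8, 'deegeacbedebfca')
  12 → (4, 'dgfddeegeacbedebfca')
  13 → (12, 'eacbedebfca')
  14 → (18, 'ebfca')
  15 → (16, 'edebfca')
  16 → (9, 'eegeacbedebfca')
  17 → (10, 'egeacbedebfca')
  18 → (20, 'fca')
  19 → (6, 'fddeegeacbedebfca')
  20 → (3, 'fdgfddeegeacbedebfca')
  21 → (11, 'geacbedebfca')
  22 → (5, 'gfddeegeacbedebfca')

SA = [22, 13, 2, 0, 15, 19, 21, 1, 14, 7, 17, 8, 4, 12, 18, 16, 9, 10, 20, 6, 3, 11, 5]
rank  pair      lcp
   1  s[22:],s[13:]  1  'a'
   2  s[13:],s[2:]  1  'a'
   3  s[2:],s[0:]  0  ''
   4  s[0:],s[15:]  1  'b'
   5  s[15:],s[19:]  1  'b'
   6  s[19:],s[21:]  0  ''
   7  s[21:],s[1:]  2  'ca'
   8  s[1:],s[14:]  1  'c'
   9  s[14:],s[7:]  0  ''
  10  s[7:],s[17:]  1  'd'
  11  s[17:],s[8:]  2  'de'
  12  s[8:],s[4:]  1  'd'
  13  s[4:],s[12:]  0  ''
  14  s[12:],s[18:]  1  'e'
  15  s[18:],s[16:]  1  'e'
  16  s[16:],s[9:]  1  'e'
  17  s[9:],s[10:]  1  'e'
  18  s[10:],s[20:]  0  ''
  19  s[20:],s[6:]  1  'f'
  20  s[6:],s[3:]  2  'fd'
  21  s[3:],s[11:]  0  ''
  22  s[11:],s[5:]  1  'g'

n(n+1)/2 = 23·24/2 = 276
Σ LCP = 0 + 1 + 1 + 0 + 1 + 1 + 0 + 2 + 1 + 0 + 1 + 2 + 1 + 0 + 1 + 1 + 1 + 1 + 0 + 1 + 2 + 0 + 1 = 19
distinct = 276 − 19 = 257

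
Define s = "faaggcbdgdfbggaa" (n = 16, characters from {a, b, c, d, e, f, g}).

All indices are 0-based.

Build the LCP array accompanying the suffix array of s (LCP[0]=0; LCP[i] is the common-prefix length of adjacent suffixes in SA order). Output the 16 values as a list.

rank | idx | suffix
   0 |  15 | a
   1 |  14 | aa
   2 |   1 | aaggcbdgdfbggaa
   3 |   2 | aggcbdgdfbggaa
   4 |   6 | bdgdfbggaa
   5 |  11 | bggaa
   6 |   5 | cbdgdfbggaa
   7 |   9 | dfbggaa
   8 |   7 | dgdfbggaa
   9 |   0 | faaggcbdgdfbggaa
  10 |  10 | fbggaa
  11 |  13 | gaa
  12 |   4 | gcbdgdfbggaa
  13 |   8 | gdfbggaa
  14 |  12 | ggaa
  15 |   3 | ggcbdgdfbggaa

SA = [15, 14, 1, 2, 6, 11, 5, 9, 7, 0, 10, 13, 4, 8, 12, 3]
rank  pair      lcp
   1  s[15:],s[14:]  1  'a'
   2  s[14:],s[1:]  2  'aa'
   3  s[1:],s[2:]  1  'a'
   4  s[2:],s[6:]  0  ''
   5  s[6:],s[11:]  1  'b'
   6  s[11:],s[5:]  0  ''
   7  s[5:],s[9:]  0  ''
   8  s[9:],s[7:]  1  'd'
   9  s[7:],s[0:]  0  ''
  10  s[0:],s[10:]  1  'f'
  11  s[10:],s[13:]  0  ''
  12  s[13:],s[4:]  1  'g'
  13  s[4:],s[8:]  1  'g'
  14  s[8:],s[12:]  1  'g'
  15  s[12:],s[3:]  2  'gg'

[0, 1, 2, 1, 0, 1, 0, 0, 1, 0, 1, 0, 1, 1, 1, 2]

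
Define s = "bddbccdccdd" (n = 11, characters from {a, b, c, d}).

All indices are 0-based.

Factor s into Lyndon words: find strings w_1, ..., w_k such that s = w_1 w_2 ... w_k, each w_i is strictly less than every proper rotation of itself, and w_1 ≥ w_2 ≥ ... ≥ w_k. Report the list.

emit factor 1: 'bdd' (i=0, period=3)
emit factor 2: 'bccdccdd' (i=3, period=8)

["bdd", "bccdccdd"]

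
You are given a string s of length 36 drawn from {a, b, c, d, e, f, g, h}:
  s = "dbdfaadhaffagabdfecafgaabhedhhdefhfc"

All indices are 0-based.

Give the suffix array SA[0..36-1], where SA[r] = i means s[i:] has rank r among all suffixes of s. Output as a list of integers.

[22, 4, 13, 23, 5, 8, 19, 11, 1, 14, 24, 35, 18, 0, 30, 2, 15, 6, 27, 17, 26, 31, 3, 10, 34, 16, 9, 20, 32, 21, 12, 7, 29, 25, 33, 28]

rank | idx | suffix
   0 |  22 | aabhedhhdefhfc
   1 |   4 | aadhaffagabdfecafgaabhedhhdefhfc
   2 |  13 | abdfecafgaabhedhhdefhfc
   3 |  23 | abhedhhdefhfc
   4 |   5 | adhaffagabdfecafgaabhedhhdefhfc
   5 |   8 | affagabdfecafgaabhedhhdefhfc
   6 |  19 | afgaabhedhhdefhfc
   7 |  11 | agabdfecafgaabhedhhdefhfc
   8 |   1 | bdfaadhaffagabdfecafgaabhedhhdefhfc
   9 |  14 | bdfecafgaabhedhhdefhfc
  10 |  24 | bhedhhdefhfc
  11 |  35 | c
  12 |  18 | cafgaabhedhhdefhfc
  13 |   0 | dbdfaadhaffagabdfecafgaabhedhhdefhfc
  14 |  30 | defhfc
  15 |   2 | dfaadhaffagabdfecafgaabhedhhdefhfc
  16 |  15 | dfecafgaabhedhhdefhfc
  17 |   6 | dhaffagabdfecafgaabhedhhdefhfc
  18 |  27 | dhhdefhfc
  19 |  17 | ecafgaabhedhhdefhfc
  20 |  26 | edhhdefhfc
  21 |  31 | efhfc
  22 |   3 | faadhaffagabdfecafgaabhedhhdefhfc
  23 |  10 | fagabdfecafgaabhedhhdefhfc
  24 |  34 | fc
  25 |  16 | fecafgaabhedhhdefhfc
  26 |   9 | ffagabdfecafgaabhedhhdefhfc
  27 |  20 | fgaabhedhhdefhfc
  28 |  32 | fhfc
  29 |  21 | gaabhedhhdefhfc
  30 |  12 | gabdfecafgaabhedhhdefhfc
  31 |   7 | haffagabdfecafgaabhedhhdefhfc
  32 |  29 | hdefhfc
  33 |  25 | hedhhdefhfc
  34 |  33 | hfc
  35 |  28 | hhdefhfc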